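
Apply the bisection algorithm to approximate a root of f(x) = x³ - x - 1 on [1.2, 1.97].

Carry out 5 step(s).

f(x) = x³ - x - 1
Initial interval: [1.2, 1.97]

Iteration 1:
  c_1 = (1.200000 + 1.970000)/2 = 1.585000
  f(c_1) = f(1.585000) = 1.396877
  f(a) × f(c) < 0, new interval: [1.200000, 1.585000]
Iteration 2:
  c_2 = (1.200000 + 1.585000)/2 = 1.392500
  f(c_2) = f(1.392500) = 0.307636
  f(a) × f(c) < 0, new interval: [1.200000, 1.392500]
Iteration 3:
  c_3 = (1.200000 + 1.392500)/2 = 1.296250
  f(c_3) = f(1.296250) = -0.118208
  f(a) × f(c) ≥ 0, new interval: [1.296250, 1.392500]
Iteration 4:
  c_4 = (1.296250 + 1.392500)/2 = 1.344375
  f(c_4) = f(1.344375) = 0.085373
  f(a) × f(c) < 0, new interval: [1.296250, 1.344375]
Iteration 5:
  c_5 = (1.296250 + 1.344375)/2 = 1.320312
  f(c_5) = f(1.320312) = -0.018711
  f(a) × f(c) ≥ 0, new interval: [1.320312, 1.344375]

After 5 iteration(s), the approximation is c_5 = 1.320312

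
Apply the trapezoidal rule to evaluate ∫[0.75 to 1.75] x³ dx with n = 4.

f(x) = x³
a = 0.75, b = 1.75, n = 4
h = (b - a)/n = 0.250000

Trapezoidal rule: (h/2)[f(x₀) + 2f(x₁) + 2f(x₂) + ... + f(xₙ)]

x_0 = 0.7500, f(x_0) = 0.421875, coefficient = 1
x_1 = 1.0000, f(x_1) = 1.000000, coefficient = 2
x_2 = 1.2500, f(x_2) = 1.953125, coefficient = 2
x_3 = 1.5000, f(x_3) = 3.375000, coefficient = 2
x_4 = 1.7500, f(x_4) = 5.359375, coefficient = 1

I ≈ (0.250000/2) × 18.437500 = 2.304688
Exact value: 2.265625
Error: 0.039062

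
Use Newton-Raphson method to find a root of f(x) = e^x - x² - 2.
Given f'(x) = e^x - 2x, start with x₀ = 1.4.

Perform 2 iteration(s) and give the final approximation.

f(x) = e^x - x² - 2
f'(x) = e^x - 2x
x₀ = 1.4

Newton-Raphson formula: x_{n+1} = x_n - f(x_n)/f'(x_n)

Iteration 1:
  f(1.400000) = 0.095200
  f'(1.400000) = 1.255200
  x_1 = 1.400000 - 0.095200/1.255200 = 1.324156
Iteration 2:
  f(1.324156) = 0.005622
  f'(1.324156) = 1.110699
  x_2 = 1.324156 - 0.005622/1.110699 = 1.319094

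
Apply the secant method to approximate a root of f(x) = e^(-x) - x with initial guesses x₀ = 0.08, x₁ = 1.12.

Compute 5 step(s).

f(x) = e^(-x) - x
x₀ = 0.08, x₁ = 1.12

Secant formula: x_{n+1} = x_n - f(x_n)(x_n - x_{n-1})/(f(x_n) - f(x_{n-1}))

Iteration 1:
  f(0.080000) = 0.843116
  f(1.120000) = -0.793720
  x_2 = 1.120000 - (-0.793720)×(1.120000 - 0.080000)/(-0.793720 - 0.843116)
       = 0.615692
Iteration 2:
  f(1.120000) = -0.793720
  f(0.615692) = -0.075426
  x_3 = 0.615692 - (-0.075426)×(0.615692 - 1.120000)/(-0.075426 - (-0.793720))
       = 0.562737
Iteration 3:
  f(0.615692) = -0.075426
  f(0.562737) = 0.006911
  x_4 = 0.562737 - 0.006911×(0.562737 - 0.615692)/(0.006911 - (-0.075426))
       = 0.567182
Iteration 4:
  f(0.562737) = 0.006911
  f(0.567182) = -0.000060
  x_5 = 0.567182 - (-0.000060)×(0.567182 - 0.562737)/(-0.000060 - 0.006911)
       = 0.567143
Iteration 5:
  f(0.567182) = -0.000060
  f(0.567143) = 0.000000
  x_6 = 0.567143 - 0.000000×(0.567143 - 0.567182)/(0.000000 - (-0.000060))
       = 0.567143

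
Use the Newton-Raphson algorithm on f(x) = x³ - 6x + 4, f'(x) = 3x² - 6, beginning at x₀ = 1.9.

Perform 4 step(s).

f(x) = x³ - 6x + 4
f'(x) = 3x² - 6
x₀ = 1.9

Newton-Raphson formula: x_{n+1} = x_n - f(x_n)/f'(x_n)

Iteration 1:
  f(1.900000) = -0.541000
  f'(1.900000) = 4.830000
  x_1 = 1.900000 - (-0.541000)/4.830000 = 2.012008
Iteration 2:
  f(2.012008) = 0.072917
  f'(2.012008) = 6.144532
  x_2 = 2.012008 - 0.072917/6.144532 = 2.000141
Iteration 3:
  f(2.000141) = 0.000848
  f'(2.000141) = 6.001697
  x_3 = 2.000141 - 0.000848/6.001697 = 2.000000
Iteration 4:
  f(2.000000) = 0.000000
  f'(2.000000) = 6.000000
  x_4 = 2.000000 - 0.000000/6.000000 = 2.000000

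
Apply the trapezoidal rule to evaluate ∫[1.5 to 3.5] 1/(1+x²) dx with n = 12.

f(x) = 1/(1+x²)
a = 1.5, b = 3.5, n = 12
h = (b - a)/n = 0.166667

Trapezoidal rule: (h/2)[f(x₀) + 2f(x₁) + 2f(x₂) + ... + f(xₙ)]

x_0 = 1.5000, f(x_0) = 0.307692, coefficient = 1
x_1 = 1.6667, f(x_1) = 0.264706, coefficient = 2
x_2 = 1.8333, f(x_2) = 0.229299, coefficient = 2
x_3 = 2.0000, f(x_3) = 0.200000, coefficient = 2
x_4 = 2.1667, f(x_4) = 0.175610, coefficient = 2
x_5 = 2.3333, f(x_5) = 0.155172, coefficient = 2
x_6 = 2.5000, f(x_6) = 0.137931, coefficient = 2
x_7 = 2.6667, f(x_7) = 0.123288, coefficient = 2
x_8 = 2.8333, f(x_8) = 0.110769, coefficient = 2
x_9 = 3.0000, f(x_9) = 0.100000, coefficient = 2
x_10 = 3.1667, f(x_10) = 0.090680, coefficient = 2
x_11 = 3.3333, f(x_11) = 0.082569, coefficient = 2
x_12 = 3.5000, f(x_12) = 0.075472, coefficient = 1

I ≈ (0.166667/2) × 3.723213 = 0.310268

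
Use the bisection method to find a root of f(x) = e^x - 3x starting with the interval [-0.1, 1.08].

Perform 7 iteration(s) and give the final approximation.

f(x) = e^x - 3x
Initial interval: [-0.1, 1.08]

Iteration 1:
  c_1 = (-0.100000 + 1.080000)/2 = 0.490000
  f(c_1) = f(0.490000) = 0.162316
  f(a) × f(c) ≥ 0, new interval: [0.490000, 1.080000]
Iteration 2:
  c_2 = (0.490000 + 1.080000)/2 = 0.785000
  f(c_2) = f(0.785000) = -0.162593
  f(a) × f(c) < 0, new interval: [0.490000, 0.785000]
Iteration 3:
  c_3 = (0.490000 + 0.785000)/2 = 0.637500
  f(c_3) = f(0.637500) = -0.020754
  f(a) × f(c) < 0, new interval: [0.490000, 0.637500]
Iteration 4:
  c_4 = (0.490000 + 0.637500)/2 = 0.563750
  f(c_4) = f(0.563750) = 0.066000
  f(a) × f(c) ≥ 0, new interval: [0.563750, 0.637500]
Iteration 5:
  c_5 = (0.563750 + 0.637500)/2 = 0.600625
  f(c_5) = f(0.600625) = 0.021383
  f(a) × f(c) ≥ 0, new interval: [0.600625, 0.637500]
Iteration 6:
  c_6 = (0.600625 + 0.637500)/2 = 0.619063
  f(c_6) = f(0.619063) = -0.000001
  f(a) × f(c) < 0, new interval: [0.600625, 0.619063]
Iteration 7:
  c_7 = (0.600625 + 0.619063)/2 = 0.609844
  f(c_7) = f(0.609844) = 0.010613
  f(a) × f(c) ≥ 0, new interval: [0.609844, 0.619063]

After 7 iteration(s), the approximation is c_7 = 0.609844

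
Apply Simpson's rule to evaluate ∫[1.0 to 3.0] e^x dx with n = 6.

f(x) = e^x
a = 1.0, b = 3.0, n = 6
h = (b - a)/n = 0.333333

Simpson's rule: (h/3)[f(x₀) + 4f(x₁) + 2f(x₂) + ... + f(xₙ)]

x_0 = 1.0000, f(x_0) = 2.718282, coefficient = 1
x_1 = 1.3333, f(x_1) = 3.793668, coefficient = 4
x_2 = 1.6667, f(x_2) = 5.294490, coefficient = 2
x_3 = 2.0000, f(x_3) = 7.389056, coefficient = 4
x_4 = 2.3333, f(x_4) = 10.312259, coefficient = 2
x_5 = 2.6667, f(x_5) = 14.391916, coefficient = 4
x_6 = 3.0000, f(x_6) = 20.085537, coefficient = 1

I ≈ (0.333333/3) × 156.315876 = 17.368431
Exact value: 17.367255
Error: 0.001176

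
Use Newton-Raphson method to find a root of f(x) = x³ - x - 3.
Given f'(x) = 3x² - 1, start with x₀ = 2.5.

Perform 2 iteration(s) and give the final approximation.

f(x) = x³ - x - 3
f'(x) = 3x² - 1
x₀ = 2.5

Newton-Raphson formula: x_{n+1} = x_n - f(x_n)/f'(x_n)

Iteration 1:
  f(2.500000) = 10.125000
  f'(2.500000) = 17.750000
  x_1 = 2.500000 - 10.125000/17.750000 = 1.929577
Iteration 2:
  f(1.929577) = 2.254759
  f'(1.929577) = 10.169808
  x_2 = 1.929577 - 2.254759/10.169808 = 1.707866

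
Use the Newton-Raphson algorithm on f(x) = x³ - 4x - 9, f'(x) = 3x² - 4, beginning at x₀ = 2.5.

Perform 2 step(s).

f(x) = x³ - 4x - 9
f'(x) = 3x² - 4
x₀ = 2.5

Newton-Raphson formula: x_{n+1} = x_n - f(x_n)/f'(x_n)

Iteration 1:
  f(2.500000) = -3.375000
  f'(2.500000) = 14.750000
  x_1 = 2.500000 - (-3.375000)/14.750000 = 2.728814
Iteration 2:
  f(2.728814) = 0.404647
  f'(2.728814) = 18.339270
  x_2 = 2.728814 - 0.404647/18.339270 = 2.706749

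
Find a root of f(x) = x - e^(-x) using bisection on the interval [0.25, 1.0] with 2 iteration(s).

f(x) = x - e^(-x)
Initial interval: [0.25, 1.0]

Iteration 1:
  c_1 = (0.250000 + 1.000000)/2 = 0.625000
  f(c_1) = f(0.625000) = 0.089739
  f(a) × f(c) < 0, new interval: [0.250000, 0.625000]
Iteration 2:
  c_2 = (0.250000 + 0.625000)/2 = 0.437500
  f(c_2) = f(0.437500) = -0.208149
  f(a) × f(c) ≥ 0, new interval: [0.437500, 0.625000]

After 2 iteration(s), the approximation is c_2 = 0.437500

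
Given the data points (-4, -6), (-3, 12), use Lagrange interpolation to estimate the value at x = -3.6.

Lagrange interpolation formula:
P(x) = Σ yᵢ × Lᵢ(x)
where Lᵢ(x) = Π_{j≠i} (x - xⱼ)/(xᵢ - xⱼ)

L_0(-3.6) = (-3.6 - (-3))/(-4 - (-3)) = 0.600000
L_1(-3.6) = (-3.6 - (-4))/(-3 - (-4)) = 0.400000

P(-3.6) = (-6)×L_0(-3.6) + 12×L_1(-3.6)
P(-3.6) = 1.200000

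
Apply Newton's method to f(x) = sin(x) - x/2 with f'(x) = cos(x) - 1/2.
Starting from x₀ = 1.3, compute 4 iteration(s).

f(x) = sin(x) - x/2
f'(x) = cos(x) - 1/2
x₀ = 1.3

Newton-Raphson formula: x_{n+1} = x_n - f(x_n)/f'(x_n)

Iteration 1:
  f(1.300000) = 0.313558
  f'(1.300000) = -0.232501
  x_1 = 1.300000 - 0.313558/(-0.232501) = 2.648631
Iteration 2:
  f(2.648631) = -0.851078
  f'(2.648631) = -1.380935
  x_2 = 2.648631 - (-0.851078)/(-1.380935) = 2.032325
Iteration 3:
  f(2.032325) = -0.120790
  f'(2.032325) = -0.945317
  x_3 = 2.032325 - (-0.120790)/(-0.945317) = 1.904548
Iteration 4:
  f(1.904548) = -0.007454
  f'(1.904548) = -0.827590
  x_4 = 1.904548 - (-0.007454)/(-0.827590) = 1.895541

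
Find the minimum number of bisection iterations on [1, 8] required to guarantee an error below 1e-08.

We need (b-a)/2^n ≤ 1e-08
(8 - 1)/2^n ≤ 1e-08
7/2^n ≤ 1e-08
2^n ≥ 700000000
n ≥ log₂(700000000) = 29.38
n ≥ 30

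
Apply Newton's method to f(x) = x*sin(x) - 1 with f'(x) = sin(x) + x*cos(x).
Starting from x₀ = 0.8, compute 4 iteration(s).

f(x) = x*sin(x) - 1
f'(x) = sin(x) + x*cos(x)
x₀ = 0.8

Newton-Raphson formula: x_{n+1} = x_n - f(x_n)/f'(x_n)

Iteration 1:
  f(0.800000) = -0.426115
  f'(0.800000) = 1.274721
  x_1 = 0.800000 - (-0.426115)/1.274721 = 1.134281
Iteration 2:
  f(1.134281) = 0.027920
  f'(1.134281) = 1.385786
  x_2 = 1.134281 - 0.027920/1.385786 = 1.114134
Iteration 3:
  f(1.114134) = -0.000033
  f'(1.114134) = 1.388812
  x_3 = 1.114134 - (-0.000033)/1.388812 = 1.114157
Iteration 4:
  f(1.114157) = 0.000000
  f'(1.114157) = 1.388809
  x_4 = 1.114157 - 0.000000/1.388809 = 1.114157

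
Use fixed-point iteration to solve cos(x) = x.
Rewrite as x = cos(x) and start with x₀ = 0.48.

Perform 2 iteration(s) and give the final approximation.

Equation: cos(x) = x
Fixed-point form: x = cos(x)
x₀ = 0.48

x_1 = g(0.480000) = 0.886995
x_2 = g(0.886995) = 0.631744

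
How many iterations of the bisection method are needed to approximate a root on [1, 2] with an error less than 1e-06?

We need (b-a)/2^n ≤ 1e-06
(2 - 1)/2^n ≤ 1e-06
1/2^n ≤ 1e-06
2^n ≥ 1000000
n ≥ log₂(1000000) = 19.93
n ≥ 20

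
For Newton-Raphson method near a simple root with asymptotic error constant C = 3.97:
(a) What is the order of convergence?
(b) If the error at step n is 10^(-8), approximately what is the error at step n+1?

(a) Newton-Raphson has quadratic (order 2) convergence near simple roots.
    This means |e_{n+1}| ≈ C|e_n|².

(b) With |e_n| = 10^(-8) and C = 3.97:
    |e_{n+1}| ≈ 3.97 × (10^(-8))² = 3.97 × 10^(-16)

(a) 2 (quadratic); (b) |e_{n+1}| ≈ 3.970e-16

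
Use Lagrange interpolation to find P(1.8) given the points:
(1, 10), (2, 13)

Lagrange interpolation formula:
P(x) = Σ yᵢ × Lᵢ(x)
where Lᵢ(x) = Π_{j≠i} (x - xⱼ)/(xᵢ - xⱼ)

L_0(1.8) = (1.8 - 2)/(1 - 2) = 0.200000
L_1(1.8) = (1.8 - 1)/(2 - 1) = 0.800000

P(1.8) = 10×L_0(1.8) + 13×L_1(1.8)
P(1.8) = 12.400000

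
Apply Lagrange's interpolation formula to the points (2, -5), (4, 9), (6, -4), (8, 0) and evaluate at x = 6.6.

Lagrange interpolation formula:
P(x) = Σ yᵢ × Lᵢ(x)
where Lᵢ(x) = Π_{j≠i} (x - xⱼ)/(xᵢ - xⱼ)

L_0(6.6) = (6.6 - 4)/(2 - 4) × (6.6 - 6)/(2 - 6) × (6.6 - 8)/(2 - 8) = 0.045500
L_1(6.6) = (6.6 - 2)/(4 - 2) × (6.6 - 6)/(4 - 6) × (6.6 - 8)/(4 - 8) = -0.241500
L_2(6.6) = (6.6 - 2)/(6 - 2) × (6.6 - 4)/(6 - 4) × (6.6 - 8)/(6 - 8) = 1.046500
L_3(6.6) = (6.6 - 2)/(8 - 2) × (6.6 - 4)/(8 - 4) × (6.6 - 6)/(8 - 6) = 0.149500

P(6.6) = (-5)×L_0(6.6) + 9×L_1(6.6) + (-4)×L_2(6.6) + 0×L_3(6.6)
P(6.6) = -6.587000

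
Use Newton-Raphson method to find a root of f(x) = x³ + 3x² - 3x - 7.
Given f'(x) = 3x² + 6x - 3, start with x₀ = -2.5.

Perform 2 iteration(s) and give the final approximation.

f(x) = x³ + 3x² - 3x - 7
f'(x) = 3x² + 6x - 3
x₀ = -2.5

Newton-Raphson formula: x_{n+1} = x_n - f(x_n)/f'(x_n)

Iteration 1:
  f(-2.500000) = 3.625000
  f'(-2.500000) = 0.750000
  x_1 = -2.500000 - 3.625000/0.750000 = -7.333333
Iteration 2:
  f(-7.333333) = -218.037037
  f'(-7.333333) = 114.333333
  x_2 = -7.333333 - (-218.037037)/114.333333 = -5.426304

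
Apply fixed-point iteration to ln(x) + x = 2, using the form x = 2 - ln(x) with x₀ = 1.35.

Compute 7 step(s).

Equation: ln(x) + x = 2
Fixed-point form: x = 2 - ln(x)
x₀ = 1.35

x_1 = g(1.350000) = 1.699895
x_2 = g(1.699895) = 1.469433
x_3 = g(1.469433) = 1.615123
x_4 = g(1.615123) = 1.520589
x_5 = g(1.520589) = 1.580902
x_6 = g(1.580902) = 1.542004
x_7 = g(1.542004) = 1.566917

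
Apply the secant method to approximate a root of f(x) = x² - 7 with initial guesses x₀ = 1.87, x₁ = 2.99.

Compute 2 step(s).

f(x) = x² - 7
x₀ = 1.87, x₁ = 2.99

Secant formula: x_{n+1} = x_n - f(x_n)(x_n - x_{n-1})/(f(x_n) - f(x_{n-1}))

Iteration 1:
  f(1.870000) = -3.503100
  f(2.990000) = 1.940100
  x_2 = 2.990000 - 1.940100×(2.990000 - 1.870000)/(1.940100 - (-3.503100))
       = 2.590802
Iteration 2:
  f(2.990000) = 1.940100
  f(2.590802) = -0.287743
  x_3 = 2.590802 - (-0.287743)×(2.590802 - 2.990000)/(-0.287743 - 1.940100)
       = 2.642362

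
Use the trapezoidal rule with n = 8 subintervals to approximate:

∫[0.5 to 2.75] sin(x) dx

f(x) = sin(x)
a = 0.5, b = 2.75, n = 8
h = (b - a)/n = 0.281250

Trapezoidal rule: (h/2)[f(x₀) + 2f(x₁) + 2f(x₂) + ... + f(xₙ)]

x_0 = 0.5000, f(x_0) = 0.479426, coefficient = 1
x_1 = 0.7812, f(x_1) = 0.704168, coefficient = 2
x_2 = 1.0625, f(x_2) = 0.873575, coefficient = 2
x_3 = 1.3438, f(x_3) = 0.974336, coefficient = 2
x_4 = 1.6250, f(x_4) = 0.998531, coefficient = 2
x_5 = 1.9062, f(x_5) = 0.944261, coefficient = 2
x_6 = 2.1875, f(x_6) = 0.815789, coefficient = 2
x_7 = 2.4688, f(x_7) = 0.623212, coefficient = 2
x_8 = 2.7500, f(x_8) = 0.381661, coefficient = 1

I ≈ (0.281250/2) × 12.728829 = 1.789992
Exact value: 1.801885
Error: 0.011893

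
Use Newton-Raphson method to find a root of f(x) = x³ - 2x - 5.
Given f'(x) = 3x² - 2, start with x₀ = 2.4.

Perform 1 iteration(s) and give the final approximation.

f(x) = x³ - 2x - 5
f'(x) = 3x² - 2
x₀ = 2.4

Newton-Raphson formula: x_{n+1} = x_n - f(x_n)/f'(x_n)

Iteration 1:
  f(2.400000) = 4.024000
  f'(2.400000) = 15.280000
  x_1 = 2.400000 - 4.024000/15.280000 = 2.136649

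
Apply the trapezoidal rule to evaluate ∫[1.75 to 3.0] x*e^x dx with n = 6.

f(x) = x*e^x
a = 1.75, b = 3.0, n = 6
h = (b - a)/n = 0.208333

Trapezoidal rule: (h/2)[f(x₀) + 2f(x₁) + 2f(x₂) + ... + f(xₙ)]

x_0 = 1.7500, f(x_0) = 10.070555, coefficient = 1
x_1 = 1.9583, f(x_1) = 13.879697, coefficient = 2
x_2 = 2.1667, f(x_2) = 18.913133, coefficient = 2
x_3 = 2.3750, f(x_3) = 25.533656, coefficient = 2
x_4 = 2.5833, f(x_4) = 34.206439, coefficient = 2
x_5 = 2.7917, f(x_5) = 45.526995, coefficient = 2
x_6 = 3.0000, f(x_6) = 60.256611, coefficient = 1

I ≈ (0.208333/2) × 346.447006 = 36.088230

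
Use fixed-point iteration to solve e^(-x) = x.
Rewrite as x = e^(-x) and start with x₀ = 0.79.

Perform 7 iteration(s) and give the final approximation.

Equation: e^(-x) = x
Fixed-point form: x = e^(-x)
x₀ = 0.79

x_1 = g(0.790000) = 0.453845
x_2 = g(0.453845) = 0.635181
x_3 = g(0.635181) = 0.529839
x_4 = g(0.529839) = 0.588699
x_5 = g(0.588699) = 0.555049
x_6 = g(0.555049) = 0.574044
x_7 = g(0.574044) = 0.563243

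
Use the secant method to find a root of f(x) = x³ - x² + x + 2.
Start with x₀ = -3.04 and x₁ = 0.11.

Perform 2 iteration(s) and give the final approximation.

f(x) = x³ - x² + x + 2
x₀ = -3.04, x₁ = 0.11

Secant formula: x_{n+1} = x_n - f(x_n)(x_n - x_{n-1})/(f(x_n) - f(x_{n-1}))

Iteration 1:
  f(-3.040000) = -38.376064
  f(0.110000) = 2.099231
  x_2 = 0.110000 - 2.099231×(0.110000 - (-3.040000))/(2.099231 - (-38.376064))
       = -0.053373
Iteration 2:
  f(0.110000) = 2.099231
  f(-0.053373) = 1.943626
  x_3 = -0.053373 - 1.943626×(-0.053373 - 0.110000)/(1.943626 - 2.099231)
       = -2.094031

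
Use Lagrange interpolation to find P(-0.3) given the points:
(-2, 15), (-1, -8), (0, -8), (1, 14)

Lagrange interpolation formula:
P(x) = Σ yᵢ × Lᵢ(x)
where Lᵢ(x) = Π_{j≠i} (x - xⱼ)/(xᵢ - xⱼ)

L_0(-0.3) = (-0.3 - (-1))/(-2 - (-1)) × (-0.3 - 0)/(-2 - 0) × (-0.3 - 1)/(-2 - 1) = -0.045500
L_1(-0.3) = (-0.3 - (-2))/(-1 - (-2)) × (-0.3 - 0)/(-1 - 0) × (-0.3 - 1)/(-1 - 1) = 0.331500
L_2(-0.3) = (-0.3 - (-2))/(0 - (-2)) × (-0.3 - (-1))/(0 - (-1)) × (-0.3 - 1)/(0 - 1) = 0.773500
L_3(-0.3) = (-0.3 - (-2))/(1 - (-2)) × (-0.3 - (-1))/(1 - (-1)) × (-0.3 - 0)/(1 - 0) = -0.059500

P(-0.3) = 15×L_0(-0.3) + (-8)×L_1(-0.3) + (-8)×L_2(-0.3) + 14×L_3(-0.3)
P(-0.3) = -10.355500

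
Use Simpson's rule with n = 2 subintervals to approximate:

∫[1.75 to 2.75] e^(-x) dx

f(x) = e^(-x)
a = 1.75, b = 2.75, n = 2
h = (b - a)/n = 0.500000

Simpson's rule: (h/3)[f(x₀) + 4f(x₁) + 2f(x₂) + ... + f(xₙ)]

x_0 = 1.7500, f(x_0) = 0.173774, coefficient = 1
x_1 = 2.2500, f(x_1) = 0.105399, coefficient = 4
x_2 = 2.7500, f(x_2) = 0.063928, coefficient = 1

I ≈ (0.500000/3) × 0.659299 = 0.109883
Exact value: 0.109846
Error: 0.000037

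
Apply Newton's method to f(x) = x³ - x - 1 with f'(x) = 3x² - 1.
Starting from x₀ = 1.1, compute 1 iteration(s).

f(x) = x³ - x - 1
f'(x) = 3x² - 1
x₀ = 1.1

Newton-Raphson formula: x_{n+1} = x_n - f(x_n)/f'(x_n)

Iteration 1:
  f(1.100000) = -0.769000
  f'(1.100000) = 2.630000
  x_1 = 1.100000 - (-0.769000)/2.630000 = 1.392395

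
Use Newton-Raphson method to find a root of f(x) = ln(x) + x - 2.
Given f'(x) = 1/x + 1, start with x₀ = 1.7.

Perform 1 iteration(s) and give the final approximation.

f(x) = ln(x) + x - 2
f'(x) = 1/x + 1
x₀ = 1.7

Newton-Raphson formula: x_{n+1} = x_n - f(x_n)/f'(x_n)

Iteration 1:
  f(1.700000) = 0.230628
  f'(1.700000) = 1.588235
  x_1 = 1.700000 - 0.230628/1.588235 = 1.554790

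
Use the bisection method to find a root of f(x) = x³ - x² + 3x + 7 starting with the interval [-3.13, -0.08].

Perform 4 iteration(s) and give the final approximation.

f(x) = x³ - x² + 3x + 7
Initial interval: [-3.13, -0.08]

Iteration 1:
  c_1 = (-3.130000 + (-0.080000))/2 = -1.605000
  f(c_1) = f(-1.605000) = -4.525545
  f(a) × f(c) ≥ 0, new interval: [-1.605000, -0.080000]
Iteration 2:
  c_2 = (-1.605000 + (-0.080000))/2 = -0.842500
  f(c_2) = f(-0.842500) = 3.164682
  f(a) × f(c) < 0, new interval: [-1.605000, -0.842500]
Iteration 3:
  c_3 = (-1.605000 + (-0.842500))/2 = -1.223750
  f(c_3) = f(-1.223750) = -0.001458
  f(a) × f(c) ≥ 0, new interval: [-1.223750, -0.842500]
Iteration 4:
  c_4 = (-1.223750 + (-0.842500))/2 = -1.033125
  f(c_4) = f(-1.033125) = 1.730575
  f(a) × f(c) < 0, new interval: [-1.223750, -1.033125]

After 4 iteration(s), the approximation is c_4 = -1.033125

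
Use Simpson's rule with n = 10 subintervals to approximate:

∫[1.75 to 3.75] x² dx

f(x) = x²
a = 1.75, b = 3.75, n = 10
h = (b - a)/n = 0.200000

Simpson's rule: (h/3)[f(x₀) + 4f(x₁) + 2f(x₂) + ... + f(xₙ)]

x_0 = 1.7500, f(x_0) = 3.062500, coefficient = 1
x_1 = 1.9500, f(x_1) = 3.802500, coefficient = 4
x_2 = 2.1500, f(x_2) = 4.622500, coefficient = 2
x_3 = 2.3500, f(x_3) = 5.522500, coefficient = 4
x_4 = 2.5500, f(x_4) = 6.502500, coefficient = 2
x_5 = 2.7500, f(x_5) = 7.562500, coefficient = 4
x_6 = 2.9500, f(x_6) = 8.702500, coefficient = 2
x_7 = 3.1500, f(x_7) = 9.922500, coefficient = 4
x_8 = 3.3500, f(x_8) = 11.222500, coefficient = 2
x_9 = 3.5500, f(x_9) = 12.602500, coefficient = 4
x_10 = 3.7500, f(x_10) = 14.062500, coefficient = 1

I ≈ (0.200000/3) × 236.875000 = 15.791667
Exact value: 15.791667
Error: 0.000000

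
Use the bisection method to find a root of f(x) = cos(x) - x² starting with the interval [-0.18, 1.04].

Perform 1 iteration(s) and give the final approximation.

f(x) = cos(x) - x²
Initial interval: [-0.18, 1.04]

Iteration 1:
  c_1 = (-0.180000 + 1.040000)/2 = 0.430000
  f(c_1) = f(0.430000) = 0.724066
  f(a) × f(c) ≥ 0, new interval: [0.430000, 1.040000]

After 1 iteration(s), the approximation is c_1 = 0.430000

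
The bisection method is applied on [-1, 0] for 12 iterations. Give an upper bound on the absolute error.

Bisection error bound: |error| ≤ (b-a)/2^n
|error| ≤ (0 - (-1))/2^12 = 1/2^12
|error| ≤ 0.0002441406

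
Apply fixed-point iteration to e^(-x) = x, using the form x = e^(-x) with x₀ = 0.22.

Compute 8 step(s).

Equation: e^(-x) = x
Fixed-point form: x = e^(-x)
x₀ = 0.22

x_1 = g(0.220000) = 0.802519
x_2 = g(0.802519) = 0.448199
x_3 = g(0.448199) = 0.638778
x_4 = g(0.638778) = 0.527937
x_5 = g(0.527937) = 0.589820
x_6 = g(0.589820) = 0.554427
x_7 = g(0.554427) = 0.574401
x_8 = g(0.574401) = 0.563042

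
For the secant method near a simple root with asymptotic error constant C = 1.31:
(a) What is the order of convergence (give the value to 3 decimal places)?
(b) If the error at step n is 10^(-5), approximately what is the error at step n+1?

(a) Secant method has superlinear convergence with order φ = (1+√5)/2 ≈ 1.618.
    This means |e_{n+1}| ≈ C|e_n|^1.618.

(b) With |e_n| = 10^(-5) and C = 1.31:
    |e_{n+1}| ≈ 1.31 × (10^(-5))^1.618 = 1.31 × 10^(-8.09)

(a) ≈ 1.618 (golden ratio); (b) |e_{n+1}| ≈ 1.064e-08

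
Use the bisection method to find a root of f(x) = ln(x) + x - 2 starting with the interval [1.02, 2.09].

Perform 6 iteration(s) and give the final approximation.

f(x) = ln(x) + x - 2
Initial interval: [1.02, 2.09]

Iteration 1:
  c_1 = (1.020000 + 2.090000)/2 = 1.555000
  f(c_1) = f(1.555000) = -0.003524
  f(a) × f(c) ≥ 0, new interval: [1.555000, 2.090000]
Iteration 2:
  c_2 = (1.555000 + 2.090000)/2 = 1.822500
  f(c_2) = f(1.822500) = 0.422709
  f(a) × f(c) < 0, new interval: [1.555000, 1.822500]
Iteration 3:
  c_3 = (1.555000 + 1.822500)/2 = 1.688750
  f(c_3) = f(1.688750) = 0.212739
  f(a) × f(c) < 0, new interval: [1.555000, 1.688750]
Iteration 4:
  c_4 = (1.555000 + 1.688750)/2 = 1.621875
  f(c_4) = f(1.621875) = 0.105458
  f(a) × f(c) < 0, new interval: [1.555000, 1.621875]
Iteration 5:
  c_5 = (1.555000 + 1.621875)/2 = 1.588437
  f(c_5) = f(1.588437) = 0.051188
  f(a) × f(c) < 0, new interval: [1.555000, 1.588437]
Iteration 6:
  c_6 = (1.555000 + 1.588437)/2 = 1.571719
  f(c_6) = f(1.571719) = 0.023889
  f(a) × f(c) < 0, new interval: [1.555000, 1.571719]

After 6 iteration(s), the approximation is c_6 = 1.571719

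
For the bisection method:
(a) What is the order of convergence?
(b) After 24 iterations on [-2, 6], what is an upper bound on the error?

(a) Bisection has linear (order 1) convergence; the error is halved each step.

(b) Error bound = (b-a)/2^n = (6 - (-2))/2^{24}
    = 8/2^{24}

(a) 1 (linear); (b) error ≤ 4.77e-07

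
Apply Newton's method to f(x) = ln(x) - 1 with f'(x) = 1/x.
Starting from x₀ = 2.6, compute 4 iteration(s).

f(x) = ln(x) - 1
f'(x) = 1/x
x₀ = 2.6

Newton-Raphson formula: x_{n+1} = x_n - f(x_n)/f'(x_n)

Iteration 1:
  f(2.600000) = -0.044489
  f'(2.600000) = 0.384615
  x_1 = 2.600000 - (-0.044489)/0.384615 = 2.715670
Iteration 2:
  f(2.715670) = -0.000961
  f'(2.715670) = 0.368233
  x_2 = 2.715670 - (-0.000961)/0.368233 = 2.718281
Iteration 3:
  f(2.718281) = 0.000000
  f'(2.718281) = 0.367880
  x_3 = 2.718281 - 0.000000/0.367880 = 2.718282
Iteration 4:
  f(2.718282) = 0.000000
  f'(2.718282) = 0.367879
  x_4 = 2.718282 - 0.000000/0.367879 = 2.718282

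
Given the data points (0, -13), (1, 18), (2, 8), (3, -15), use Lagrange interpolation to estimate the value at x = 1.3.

Lagrange interpolation formula:
P(x) = Σ yᵢ × Lᵢ(x)
where Lᵢ(x) = Π_{j≠i} (x - xⱼ)/(xᵢ - xⱼ)

L_0(1.3) = (1.3 - 1)/(0 - 1) × (1.3 - 2)/(0 - 2) × (1.3 - 3)/(0 - 3) = -0.059500
L_1(1.3) = (1.3 - 0)/(1 - 0) × (1.3 - 2)/(1 - 2) × (1.3 - 3)/(1 - 3) = 0.773500
L_2(1.3) = (1.3 - 0)/(2 - 0) × (1.3 - 1)/(2 - 1) × (1.3 - 3)/(2 - 3) = 0.331500
L_3(1.3) = (1.3 - 0)/(3 - 0) × (1.3 - 1)/(3 - 1) × (1.3 - 2)/(3 - 2) = -0.045500

P(1.3) = (-13)×L_0(1.3) + 18×L_1(1.3) + 8×L_2(1.3) + (-15)×L_3(1.3)
P(1.3) = 18.031000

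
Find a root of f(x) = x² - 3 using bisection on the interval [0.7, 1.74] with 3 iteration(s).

f(x) = x² - 3
Initial interval: [0.7, 1.74]

Iteration 1:
  c_1 = (0.700000 + 1.740000)/2 = 1.220000
  f(c_1) = f(1.220000) = -1.511600
  f(a) × f(c) ≥ 0, new interval: [1.220000, 1.740000]
Iteration 2:
  c_2 = (1.220000 + 1.740000)/2 = 1.480000
  f(c_2) = f(1.480000) = -0.809600
  f(a) × f(c) ≥ 0, new interval: [1.480000, 1.740000]
Iteration 3:
  c_3 = (1.480000 + 1.740000)/2 = 1.610000
  f(c_3) = f(1.610000) = -0.407900
  f(a) × f(c) ≥ 0, new interval: [1.610000, 1.740000]

After 3 iteration(s), the approximation is c_3 = 1.610000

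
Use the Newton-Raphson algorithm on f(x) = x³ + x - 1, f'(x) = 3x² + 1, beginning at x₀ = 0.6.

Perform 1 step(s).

f(x) = x³ + x - 1
f'(x) = 3x² + 1
x₀ = 0.6

Newton-Raphson formula: x_{n+1} = x_n - f(x_n)/f'(x_n)

Iteration 1:
  f(0.600000) = -0.184000
  f'(0.600000) = 2.080000
  x_1 = 0.600000 - (-0.184000)/2.080000 = 0.688462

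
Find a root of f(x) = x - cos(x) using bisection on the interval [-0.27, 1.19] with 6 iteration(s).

f(x) = x - cos(x)
Initial interval: [-0.27, 1.19]

Iteration 1:
  c_1 = (-0.270000 + 1.190000)/2 = 0.460000
  f(c_1) = f(0.460000) = -0.436052
  f(a) × f(c) ≥ 0, new interval: [0.460000, 1.190000]
Iteration 2:
  c_2 = (0.460000 + 1.190000)/2 = 0.825000
  f(c_2) = f(0.825000) = 0.146443
  f(a) × f(c) < 0, new interval: [0.460000, 0.825000]
Iteration 3:
  c_3 = (0.460000 + 0.825000)/2 = 0.642500
  f(c_3) = f(0.642500) = -0.158100
  f(a) × f(c) ≥ 0, new interval: [0.642500, 0.825000]
Iteration 4:
  c_4 = (0.642500 + 0.825000)/2 = 0.733750
  f(c_4) = f(0.733750) = -0.008918
  f(a) × f(c) ≥ 0, new interval: [0.733750, 0.825000]
Iteration 5:
  c_5 = (0.733750 + 0.825000)/2 = 0.779375
  f(c_5) = f(0.779375) = 0.068022
  f(a) × f(c) < 0, new interval: [0.733750, 0.779375]
Iteration 6:
  c_6 = (0.733750 + 0.779375)/2 = 0.756562
  f(c_6) = f(0.756562) = 0.029363
  f(a) × f(c) < 0, new interval: [0.733750, 0.756562]

After 6 iteration(s), the approximation is c_6 = 0.756562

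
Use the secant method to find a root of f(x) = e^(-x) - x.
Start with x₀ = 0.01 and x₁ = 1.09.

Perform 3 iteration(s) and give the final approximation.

f(x) = e^(-x) - x
x₀ = 0.01, x₁ = 1.09

Secant formula: x_{n+1} = x_n - f(x_n)(x_n - x_{n-1})/(f(x_n) - f(x_{n-1}))

Iteration 1:
  f(0.010000) = 0.980050
  f(1.090000) = -0.753784
  x_2 = 1.090000 - (-0.753784)×(1.090000 - 0.010000)/(-0.753784 - 0.980050)
       = 0.620470
Iteration 2:
  f(1.090000) = -0.753784
  f(0.620470) = -0.082779
  x_3 = 0.620470 - (-0.082779)×(0.620470 - 1.090000)/(-0.082779 - (-0.753784))
       = 0.562547
Iteration 3:
  f(0.620470) = -0.082779
  f(0.562547) = 0.007210
  x_4 = 0.562547 - 0.007210×(0.562547 - 0.620470)/(0.007210 - (-0.082779))
       = 0.567187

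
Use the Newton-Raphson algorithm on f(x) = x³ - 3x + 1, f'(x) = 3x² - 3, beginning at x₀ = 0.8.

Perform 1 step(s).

f(x) = x³ - 3x + 1
f'(x) = 3x² - 3
x₀ = 0.8

Newton-Raphson formula: x_{n+1} = x_n - f(x_n)/f'(x_n)

Iteration 1:
  f(0.800000) = -0.888000
  f'(0.800000) = -1.080000
  x_1 = 0.800000 - (-0.888000)/(-1.080000) = -0.022222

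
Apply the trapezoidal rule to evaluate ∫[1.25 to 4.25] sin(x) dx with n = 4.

f(x) = sin(x)
a = 1.25, b = 4.25, n = 4
h = (b - a)/n = 0.750000

Trapezoidal rule: (h/2)[f(x₀) + 2f(x₁) + 2f(x₂) + ... + f(xₙ)]

x_0 = 1.2500, f(x_0) = 0.948985, coefficient = 1
x_1 = 2.0000, f(x_1) = 0.909297, coefficient = 2
x_2 = 2.7500, f(x_2) = 0.381661, coefficient = 2
x_3 = 3.5000, f(x_3) = -0.350783, coefficient = 2
x_4 = 4.2500, f(x_4) = -0.894989, coefficient = 1

I ≈ (0.750000/2) × 1.934346 = 0.725380
Exact value: 0.761410
Error: 0.036030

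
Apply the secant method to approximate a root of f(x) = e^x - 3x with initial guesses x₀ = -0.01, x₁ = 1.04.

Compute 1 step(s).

f(x) = e^x - 3x
x₀ = -0.01, x₁ = 1.04

Secant formula: x_{n+1} = x_n - f(x_n)(x_n - x_{n-1})/(f(x_n) - f(x_{n-1}))

Iteration 1:
  f(-0.010000) = 1.020050
  f(1.040000) = -0.290783
  x_2 = 1.040000 - (-0.290783)×(1.040000 - (-0.010000))/(-0.290783 - 1.020050)
       = 0.807078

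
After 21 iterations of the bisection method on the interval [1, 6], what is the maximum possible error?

Bisection error bound: |error| ≤ (b-a)/2^n
|error| ≤ (6 - 1)/2^21 = 5/2^21
|error| ≤ 0.0000023842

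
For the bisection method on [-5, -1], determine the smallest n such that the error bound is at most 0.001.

We need (b-a)/2^n ≤ 0.001
(-1 - (-5))/2^n ≤ 0.001
4/2^n ≤ 0.001
2^n ≥ 4000
n ≥ log₂(4000) = 11.97
n ≥ 12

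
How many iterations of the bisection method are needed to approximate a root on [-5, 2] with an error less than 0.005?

We need (b-a)/2^n ≤ 0.005
(2 - (-5))/2^n ≤ 0.005
7/2^n ≤ 0.005
2^n ≥ 1400
n ≥ log₂(1400) = 10.45
n ≥ 11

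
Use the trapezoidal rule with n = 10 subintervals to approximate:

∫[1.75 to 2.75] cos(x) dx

f(x) = cos(x)
a = 1.75, b = 2.75, n = 10
h = (b - a)/n = 0.100000

Trapezoidal rule: (h/2)[f(x₀) + 2f(x₁) + 2f(x₂) + ... + f(xₙ)]

x_0 = 1.7500, f(x_0) = -0.178246, coefficient = 1
x_1 = 1.8500, f(x_1) = -0.275590, coefficient = 2
x_2 = 1.9500, f(x_2) = -0.370181, coefficient = 2
x_3 = 2.0500, f(x_3) = -0.461073, coefficient = 2
x_4 = 2.1500, f(x_4) = -0.547358, coefficient = 2
x_5 = 2.2500, f(x_5) = -0.628174, coefficient = 2
x_6 = 2.3500, f(x_6) = -0.702713, coefficient = 2
x_7 = 2.4500, f(x_7) = -0.770231, coefficient = 2
x_8 = 2.5500, f(x_8) = -0.830054, coefficient = 2
x_9 = 2.6500, f(x_9) = -0.881582, coefficient = 2
x_10 = 2.7500, f(x_10) = -0.924302, coefficient = 1

I ≈ (0.100000/2) × -12.036459 = -0.601823
Exact value: -0.602325
Error: 0.000502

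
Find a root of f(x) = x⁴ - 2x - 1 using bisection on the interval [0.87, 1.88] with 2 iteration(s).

f(x) = x⁴ - 2x - 1
Initial interval: [0.87, 1.88]

Iteration 1:
  c_1 = (0.870000 + 1.880000)/2 = 1.375000
  f(c_1) = f(1.375000) = -0.175537
  f(a) × f(c) ≥ 0, new interval: [1.375000, 1.880000]
Iteration 2:
  c_2 = (1.375000 + 1.880000)/2 = 1.627500
  f(c_2) = f(1.627500) = 2.760910
  f(a) × f(c) < 0, new interval: [1.375000, 1.627500]

After 2 iteration(s), the approximation is c_2 = 1.627500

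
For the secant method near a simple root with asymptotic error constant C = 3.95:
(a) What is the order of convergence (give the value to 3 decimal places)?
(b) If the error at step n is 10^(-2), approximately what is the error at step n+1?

(a) Secant method has superlinear convergence with order φ = (1+√5)/2 ≈ 1.618.
    This means |e_{n+1}| ≈ C|e_n|^1.618.

(b) With |e_n| = 10^(-2) and C = 3.95:
    |e_{n+1}| ≈ 3.95 × (10^(-2))^1.618 = 3.95 × 10^(-3.24)

(a) ≈ 1.618 (golden ratio); (b) |e_{n+1}| ≈ 2.294e-03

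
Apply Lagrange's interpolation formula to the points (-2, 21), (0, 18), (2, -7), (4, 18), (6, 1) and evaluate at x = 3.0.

Lagrange interpolation formula:
P(x) = Σ yᵢ × Lᵢ(x)
where Lᵢ(x) = Π_{j≠i} (x - xⱼ)/(xᵢ - xⱼ)

L_0(3.0) = (3.0 - 0)/(-2 - 0) × (3.0 - 2)/(-2 - 2) × (3.0 - 4)/(-2 - 4) × (3.0 - 6)/(-2 - 6) = 0.023438
L_1(3.0) = (3.0 - (-2))/(0 - (-2)) × (3.0 - 2)/(0 - 2) × (3.0 - 4)/(0 - 4) × (3.0 - 6)/(0 - 6) = -0.156250
L_2(3.0) = (3.0 - (-2))/(2 - (-2)) × (3.0 - 0)/(2 - 0) × (3.0 - 4)/(2 - 4) × (3.0 - 6)/(2 - 6) = 0.703125
L_3(3.0) = (3.0 - (-2))/(4 - (-2)) × (3.0 - 0)/(4 - 0) × (3.0 - 2)/(4 - 2) × (3.0 - 6)/(4 - 6) = 0.468750
L_4(3.0) = (3.0 - (-2))/(6 - (-2)) × (3.0 - 0)/(6 - 0) × (3.0 - 2)/(6 - 2) × (3.0 - 4)/(6 - 4) = -0.039062

P(3.0) = 21×L_0(3.0) + 18×L_1(3.0) + (-7)×L_2(3.0) + 18×L_3(3.0) + 1×L_4(3.0)
P(3.0) = 1.156250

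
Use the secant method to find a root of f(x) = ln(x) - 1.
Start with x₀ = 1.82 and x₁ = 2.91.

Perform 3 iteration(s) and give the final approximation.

f(x) = ln(x) - 1
x₀ = 1.82, x₁ = 2.91

Secant formula: x_{n+1} = x_n - f(x_n)(x_n - x_{n-1})/(f(x_n) - f(x_{n-1}))

Iteration 1:
  f(1.820000) = -0.401163
  f(2.910000) = 0.068153
  x_2 = 2.910000 - 0.068153×(2.910000 - 1.820000)/(0.068153 - (-0.401163))
       = 2.751713
Iteration 2:
  f(2.910000) = 0.068153
  f(2.751713) = 0.012224
  x_3 = 2.751713 - 0.012224×(2.751713 - 2.910000)/(0.012224 - 0.068153)
       = 2.717119
Iteration 3:
  f(2.751713) = 0.012224
  f(2.717119) = -0.000428
  x_4 = 2.717119 - (-0.000428)×(2.717119 - 2.751713)/(-0.000428 - 0.012224)
       = 2.718289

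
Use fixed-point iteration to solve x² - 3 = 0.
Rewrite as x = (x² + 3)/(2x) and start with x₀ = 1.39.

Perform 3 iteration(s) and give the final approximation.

Equation: x² - 3 = 0
Fixed-point form: x = (x² + 3)/(2x)
x₀ = 1.39

x_1 = g(1.390000) = 1.774137
x_2 = g(1.774137) = 1.732550
x_3 = g(1.732550) = 1.732051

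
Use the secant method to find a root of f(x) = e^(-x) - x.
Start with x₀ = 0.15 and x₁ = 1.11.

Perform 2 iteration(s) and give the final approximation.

f(x) = e^(-x) - x
x₀ = 0.15, x₁ = 1.11

Secant formula: x_{n+1} = x_n - f(x_n)(x_n - x_{n-1})/(f(x_n) - f(x_{n-1}))

Iteration 1:
  f(0.150000) = 0.710708
  f(1.110000) = -0.780441
  x_2 = 1.110000 - (-0.780441)×(1.110000 - 0.150000)/(-0.780441 - 0.710708)
       = 0.607553
Iteration 2:
  f(1.110000) = -0.780441
  f(0.607553) = -0.062871
  x_3 = 0.607553 - (-0.062871)×(0.607553 - 1.110000)/(-0.062871 - (-0.780441))
       = 0.563530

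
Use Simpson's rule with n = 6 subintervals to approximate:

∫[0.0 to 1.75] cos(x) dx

f(x) = cos(x)
a = 0.0, b = 1.75, n = 6
h = (b - a)/n = 0.291667

Simpson's rule: (h/3)[f(x₀) + 4f(x₁) + 2f(x₂) + ... + f(xₙ)]

x_0 = 0.0000, f(x_0) = 1.000000, coefficient = 1
x_1 = 0.2917, f(x_1) = 0.957766, coefficient = 4
x_2 = 0.5833, f(x_2) = 0.834631, coefficient = 2
x_3 = 0.8750, f(x_3) = 0.640997, coefficient = 4
x_4 = 1.1667, f(x_4) = 0.393219, coefficient = 2
x_5 = 1.4583, f(x_5) = 0.112226, coefficient = 4
x_6 = 1.7500, f(x_6) = -0.178246, coefficient = 1

I ≈ (0.291667/3) × 10.121409 = 0.984026
Exact value: 0.983986
Error: 0.000040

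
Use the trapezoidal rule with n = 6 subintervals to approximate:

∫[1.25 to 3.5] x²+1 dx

f(x) = x²+1
a = 1.25, b = 3.5, n = 6
h = (b - a)/n = 0.375000

Trapezoidal rule: (h/2)[f(x₀) + 2f(x₁) + 2f(x₂) + ... + f(xₙ)]

x_0 = 1.2500, f(x_0) = 2.562500, coefficient = 1
x_1 = 1.6250, f(x_1) = 3.640625, coefficient = 2
x_2 = 2.0000, f(x_2) = 5.000000, coefficient = 2
x_3 = 2.3750, f(x_3) = 6.640625, coefficient = 2
x_4 = 2.7500, f(x_4) = 8.562500, coefficient = 2
x_5 = 3.1250, f(x_5) = 10.765625, coefficient = 2
x_6 = 3.5000, f(x_6) = 13.250000, coefficient = 1

I ≈ (0.375000/2) × 85.031250 = 15.943359
Exact value: 15.890625
Error: 0.052734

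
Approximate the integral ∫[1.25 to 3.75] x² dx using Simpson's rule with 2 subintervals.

f(x) = x²
a = 1.25, b = 3.75, n = 2
h = (b - a)/n = 1.250000

Simpson's rule: (h/3)[f(x₀) + 4f(x₁) + 2f(x₂) + ... + f(xₙ)]

x_0 = 1.2500, f(x_0) = 1.562500, coefficient = 1
x_1 = 2.5000, f(x_1) = 6.250000, coefficient = 4
x_2 = 3.7500, f(x_2) = 14.062500, coefficient = 1

I ≈ (1.250000/3) × 40.625000 = 16.927083
Exact value: 16.927083
Error: 0.000000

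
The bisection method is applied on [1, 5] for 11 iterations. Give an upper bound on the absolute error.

Bisection error bound: |error| ≤ (b-a)/2^n
|error| ≤ (5 - 1)/2^11 = 4/2^11
|error| ≤ 0.0019531250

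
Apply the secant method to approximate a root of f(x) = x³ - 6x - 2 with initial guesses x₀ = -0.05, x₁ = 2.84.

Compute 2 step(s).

f(x) = x³ - 6x - 2
x₀ = -0.05, x₁ = 2.84

Secant formula: x_{n+1} = x_n - f(x_n)(x_n - x_{n-1})/(f(x_n) - f(x_{n-1}))

Iteration 1:
  f(-0.050000) = -1.700125
  f(2.840000) = 3.866304
  x_2 = 2.840000 - 3.866304×(2.840000 - (-0.050000))/(3.866304 - (-1.700125))
       = 0.832677
Iteration 2:
  f(2.840000) = 3.866304
  f(0.832677) = -6.418726
  x_3 = 0.832677 - (-6.418726)×(0.832677 - 2.840000)/(-6.418726 - 3.866304)
       = 2.085416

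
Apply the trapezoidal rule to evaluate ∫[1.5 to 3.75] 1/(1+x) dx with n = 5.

f(x) = 1/(1+x)
a = 1.5, b = 3.75, n = 5
h = (b - a)/n = 0.450000

Trapezoidal rule: (h/2)[f(x₀) + 2f(x₁) + 2f(x₂) + ... + f(xₙ)]

x_0 = 1.5000, f(x_0) = 0.400000, coefficient = 1
x_1 = 1.9500, f(x_1) = 0.338983, coefficient = 2
x_2 = 2.4000, f(x_2) = 0.294118, coefficient = 2
x_3 = 2.8500, f(x_3) = 0.259740, coefficient = 2
x_4 = 3.3000, f(x_4) = 0.232558, coefficient = 2
x_5 = 3.7500, f(x_5) = 0.210526, coefficient = 1

I ≈ (0.450000/2) × 2.861325 = 0.643798
Exact value: 0.641854
Error: 0.001944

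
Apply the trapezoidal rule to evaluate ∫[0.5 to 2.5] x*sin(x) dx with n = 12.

f(x) = x*sin(x)
a = 0.5, b = 2.5, n = 12
h = (b - a)/n = 0.166667

Trapezoidal rule: (h/2)[f(x₀) + 2f(x₁) + 2f(x₂) + ... + f(xₙ)]

x_0 = 0.5000, f(x_0) = 0.239713, coefficient = 1
x_1 = 0.6667, f(x_1) = 0.412247, coefficient = 2
x_2 = 0.8333, f(x_2) = 0.616814, coefficient = 2
x_3 = 1.0000, f(x_3) = 0.841471, coefficient = 2
x_4 = 1.1667, f(x_4) = 1.072686, coefficient = 2
x_5 = 1.3333, f(x_5) = 1.295917, coefficient = 2
x_6 = 1.5000, f(x_6) = 1.496242, coefficient = 2
x_7 = 1.6667, f(x_7) = 1.659013, coefficient = 2
x_8 = 1.8333, f(x_8) = 1.770514, coefficient = 2
x_9 = 2.0000, f(x_9) = 1.818595, coefficient = 2
x_10 = 2.1667, f(x_10) = 1.793264, coefficient = 2
x_11 = 2.3333, f(x_11) = 1.687200, coefficient = 2
x_12 = 2.5000, f(x_12) = 1.496180, coefficient = 1

I ≈ (0.166667/2) × 30.663820 = 2.555318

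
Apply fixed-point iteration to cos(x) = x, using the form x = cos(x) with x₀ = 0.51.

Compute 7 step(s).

Equation: cos(x) = x
Fixed-point form: x = cos(x)
x₀ = 0.51

x_1 = g(0.510000) = 0.872745
x_2 = g(0.872745) = 0.642726
x_3 = g(0.642726) = 0.800465
x_4 = g(0.800465) = 0.696373
x_5 = g(0.696373) = 0.767173
x_6 = g(0.767173) = 0.719875
x_7 = g(0.719875) = 0.751888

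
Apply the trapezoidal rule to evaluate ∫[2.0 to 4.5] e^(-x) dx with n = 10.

f(x) = e^(-x)
a = 2.0, b = 4.5, n = 10
h = (b - a)/n = 0.250000

Trapezoidal rule: (h/2)[f(x₀) + 2f(x₁) + 2f(x₂) + ... + f(xₙ)]

x_0 = 2.0000, f(x_0) = 0.135335, coefficient = 1
x_1 = 2.2500, f(x_1) = 0.105399, coefficient = 2
x_2 = 2.5000, f(x_2) = 0.082085, coefficient = 2
x_3 = 2.7500, f(x_3) = 0.063928, coefficient = 2
x_4 = 3.0000, f(x_4) = 0.049787, coefficient = 2
x_5 = 3.2500, f(x_5) = 0.038774, coefficient = 2
x_6 = 3.5000, f(x_6) = 0.030197, coefficient = 2
x_7 = 3.7500, f(x_7) = 0.023518, coefficient = 2
x_8 = 4.0000, f(x_8) = 0.018316, coefficient = 2
x_9 = 4.2500, f(x_9) = 0.014264, coefficient = 2
x_10 = 4.5000, f(x_10) = 0.011109, coefficient = 1

I ≈ (0.250000/2) × 0.998981 = 0.124873
Exact value: 0.124226
Error: 0.000646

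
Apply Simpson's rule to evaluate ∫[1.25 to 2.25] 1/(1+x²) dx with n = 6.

f(x) = 1/(1+x²)
a = 1.25, b = 2.25, n = 6
h = (b - a)/n = 0.166667

Simpson's rule: (h/3)[f(x₀) + 4f(x₁) + 2f(x₂) + ... + f(xₙ)]

x_0 = 1.2500, f(x_0) = 0.390244, coefficient = 1
x_1 = 1.4167, f(x_1) = 0.332564, coefficient = 4
x_2 = 1.5833, f(x_2) = 0.285149, coefficient = 2
x_3 = 1.7500, f(x_3) = 0.246154, coefficient = 4
x_4 = 1.9167, f(x_4) = 0.213967, coefficient = 2
x_5 = 2.0833, f(x_5) = 0.187256, coefficient = 4
x_6 = 2.2500, f(x_6) = 0.164948, coefficient = 1

I ≈ (0.166667/3) × 4.617318 = 0.256518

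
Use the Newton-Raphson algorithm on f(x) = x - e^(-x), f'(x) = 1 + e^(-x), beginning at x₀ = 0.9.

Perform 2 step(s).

f(x) = x - e^(-x)
f'(x) = 1 + e^(-x)
x₀ = 0.9

Newton-Raphson formula: x_{n+1} = x_n - f(x_n)/f'(x_n)

Iteration 1:
  f(0.900000) = 0.493430
  f'(0.900000) = 1.406570
  x_1 = 0.900000 - 0.493430/1.406570 = 0.549196
Iteration 2:
  f(0.549196) = -0.028218
  f'(0.549196) = 1.577414
  x_2 = 0.549196 - (-0.028218)/1.577414 = 0.567085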